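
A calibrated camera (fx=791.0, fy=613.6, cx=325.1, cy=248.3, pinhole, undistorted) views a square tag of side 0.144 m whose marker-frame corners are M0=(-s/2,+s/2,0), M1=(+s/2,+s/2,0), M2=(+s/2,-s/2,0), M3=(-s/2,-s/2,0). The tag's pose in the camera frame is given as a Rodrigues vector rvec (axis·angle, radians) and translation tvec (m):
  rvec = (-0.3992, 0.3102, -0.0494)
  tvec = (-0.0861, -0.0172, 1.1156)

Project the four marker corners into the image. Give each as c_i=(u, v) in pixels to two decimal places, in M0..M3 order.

c0=(214.05, 279.79) c1=(311.36, 272.07) c2=(313.39, 198.43) c3=(220.71, 208.39)

Intrinsics K: fx=791.0, fy=613.6, cx=325.1, cy=248.3
Marker side s = 0.144 m; corners in marker frame (Z=0):
  M0 = (-0.0720, +0.0720, 0)
  M1 = (+0.0720, +0.0720, 0)
  M2 = (+0.0720, -0.0720, 0)
  M3 = (-0.0720, -0.0720, 0)
rvec = (-0.3992, 0.3102, -0.0494), |rvec| = θ = 0.50796 rad = 29.104°
Rodrigues: sinθ=0.48640, 1−cosθ=0.12626; R = I + sinθ·[k]× + (1−cosθ)·[k]×²:
    [+0.95172 -0.01329 +0.30668]
    [-0.10790 +0.92082 +0.37475]
    [-0.28738 -0.38975 +0.87493]
t = (-0.0861, -0.0172, 1.1156) m
M0: Pc = R·M0+t = (-0.15558, +0.05687, +1.10823); u = 791.0·(-0.15558)/1.10823 + 325.1 = 214.0539, v = 613.6·(+0.05687)/1.10823 + 248.3 = 279.7865
M1: Pc = R·M1+t = (-0.01853, +0.04133, +1.06685); u = 791.0·(-0.01853)/1.06685 + 325.1 = 311.3587, v = 613.6·(+0.04133)/1.06685 + 248.3 = 272.0714
M2: Pc = R·M2+t = (-0.01662, -0.09127, +1.12297); u = 791.0·(-0.01662)/1.12297 + 325.1 = 313.3938, v = 613.6·(-0.09127)/1.12297 + 248.3 = 198.4304
M3: Pc = R·M3+t = (-0.15367, -0.07573, +1.16435); u = 791.0·(-0.15367)/1.16435 + 325.1 = 220.7070, v = 613.6·(-0.07573)/1.16435 + 248.3 = 208.3909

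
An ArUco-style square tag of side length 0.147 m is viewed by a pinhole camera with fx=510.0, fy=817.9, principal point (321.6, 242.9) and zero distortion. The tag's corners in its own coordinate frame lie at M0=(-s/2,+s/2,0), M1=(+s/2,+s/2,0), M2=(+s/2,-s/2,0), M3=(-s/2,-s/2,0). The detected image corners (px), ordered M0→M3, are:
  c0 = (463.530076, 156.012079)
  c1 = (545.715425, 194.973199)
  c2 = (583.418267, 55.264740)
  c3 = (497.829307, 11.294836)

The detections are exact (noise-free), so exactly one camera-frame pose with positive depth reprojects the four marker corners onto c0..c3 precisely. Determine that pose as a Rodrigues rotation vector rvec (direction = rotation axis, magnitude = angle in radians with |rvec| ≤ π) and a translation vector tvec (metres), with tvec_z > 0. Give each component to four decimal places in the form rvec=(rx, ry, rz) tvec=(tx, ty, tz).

Intrinsics K: fx=510.0, fy=817.9, cx=321.6, cy=242.9
Marker side s = 0.147 m; corners in marker frame (Z=0):
  M0 = (-0.0735, +0.0735, 0)
  M1 = (+0.0735, +0.0735, 0)
  M2 = (+0.0735, -0.0735, 0)
  M3 = (-0.0735, -0.0735, 0)
Detected image corners:
  c0 = (463.530076, 156.012079) px
  c1 = (545.715425, 194.973199) px
  c2 = (583.418267, 55.264740) px
  c3 = (497.829307, 11.294836) px
Planar DLT: solve 8×8 A·h = b for H (H[2,2]=1):
  H  [+644.28394 -69.05630 +522.61378]
  H  [+296.41902 +1002.40447 +106.36144]
  H  [+0.14142 +0.33670 +1.00000]
B = K⁻¹H; ‖b₁‖=1.225248, ‖b₂‖=1.225248; λ = 2/(‖b₁‖+‖b₂‖) = 0.816161, sign → tz>0 ⇒ λ=+0.816161
r₁ = λ·B[:,0] = (+0.95827,+0.26151,+0.11542); r₂ = λ·B[:,1] = (-0.28380,+0.91866,+0.27480)
r₃ = r₁×r₂ = (-0.03417,-0.29609,+0.95455); SVD([r₁ r₂ r₃]) → R = UVᵀ:
  R  [+0.95827 -0.28380 -0.03417]
  R  [+0.26151 +0.91866 -0.29609]
  R  [+0.11542 +0.27480 +0.95455]
t = (+0.32169, -0.13625, +0.81616) m
tr R = 2.831484; θ = arccos((tr R − 1)/2) = 0.413446 rad = 23.689°
axis k = ((R−Rᵀ)₃₂, (R−Rᵀ)₁₃, (R−Rᵀ)₂₁) / (2 sinθ) = (+0.710485, -0.186166, +0.678641)
rvec = θ·k = (+0.293747, -0.076970, +0.280581)

rvec=(0.2937, -0.0770, 0.2806) tvec=(0.3217, -0.1362, 0.8162)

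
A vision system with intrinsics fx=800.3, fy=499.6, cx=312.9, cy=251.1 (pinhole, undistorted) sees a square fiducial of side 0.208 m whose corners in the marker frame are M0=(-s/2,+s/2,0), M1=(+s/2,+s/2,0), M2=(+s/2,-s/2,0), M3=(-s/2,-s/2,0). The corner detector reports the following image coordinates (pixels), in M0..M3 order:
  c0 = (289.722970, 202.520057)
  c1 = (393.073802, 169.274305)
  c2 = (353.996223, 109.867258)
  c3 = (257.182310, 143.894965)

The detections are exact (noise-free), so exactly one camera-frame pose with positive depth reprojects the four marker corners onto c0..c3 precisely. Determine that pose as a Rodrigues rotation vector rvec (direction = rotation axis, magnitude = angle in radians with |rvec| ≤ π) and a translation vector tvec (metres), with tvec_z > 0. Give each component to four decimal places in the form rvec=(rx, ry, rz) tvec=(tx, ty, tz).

Intrinsics K: fx=800.3, fy=499.6, cx=312.9, cy=251.1
Marker side s = 0.208 m; corners in marker frame (Z=0):
  M0 = (-0.1040, +0.1040, 0)
  M1 = (+0.1040, +0.1040, 0)
  M2 = (+0.1040, -0.1040, 0)
  M3 = (-0.1040, -0.1040, 0)
Detected image corners:
  c0 = (289.722970, 202.520057) px
  c1 = (393.073802, 169.274305) px
  c2 = (353.996223, 109.867258) px
  c3 = (257.182310, 143.894965) px
Planar DLT: solve 8×8 A·h = b for H (H[2,2]=1):
  H  [+415.56286 +93.57835 +321.99437]
  H  [-193.28590 +245.86198 +155.99938]
  H  [-0.20157 -0.24189 +1.00000]
B = K⁻¹H; ‖b₁‖=0.692725, ‖b₂‖=0.692725; λ = 2/(‖b₁‖+‖b₂‖) = 1.443574, sign → tz>0 ⇒ λ=+1.443574
r₁ = λ·B[:,0] = (+0.86336,-0.41224,-0.29098); r₂ = λ·B[:,1] = (+0.30532,+0.88591,-0.34919)
r₃ = r₁×r₂ = (+0.40174,+0.21263,+0.89073); SVD([r₁ r₂ r₃]) → R = UVᵀ:
  R  [+0.86336 +0.30532 +0.40174]
  R  [-0.41224 +0.88591 +0.21263]
  R  [-0.29098 -0.34919 +0.89073]
t = (+0.01640, -0.27479, +1.44357) m
tr R = 2.639996; θ = arccos((tr R − 1)/2) = 0.609389 rad = 34.915°
axis k = ((R−Rᵀ)₃₂, (R−Rᵀ)₁₃, (R−Rᵀ)₂₁) / (2 sinθ) = (-0.490793, +0.605138, -0.626841)
rvec = θ·k = (-0.299084, +0.368764, -0.381990)

rvec=(-0.2991, 0.3688, -0.3820) tvec=(0.0164, -0.2748, 1.4436)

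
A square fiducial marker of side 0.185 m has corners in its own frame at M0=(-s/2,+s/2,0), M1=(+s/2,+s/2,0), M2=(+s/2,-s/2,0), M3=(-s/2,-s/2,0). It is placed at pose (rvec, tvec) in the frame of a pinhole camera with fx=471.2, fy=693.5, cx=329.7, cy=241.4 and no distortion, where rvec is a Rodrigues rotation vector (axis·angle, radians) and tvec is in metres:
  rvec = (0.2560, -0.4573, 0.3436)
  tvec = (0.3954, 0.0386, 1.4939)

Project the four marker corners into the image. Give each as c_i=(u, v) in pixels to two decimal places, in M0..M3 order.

Intrinsics K: fx=471.2, fy=693.5, cx=329.7, cy=241.4
Marker side s = 0.185 m; corners in marker frame (Z=0):
  M0 = (-0.0925, +0.0925, 0)
  M1 = (+0.0925, +0.0925, 0)
  M2 = (+0.0925, -0.0925, 0)
  M3 = (-0.0925, -0.0925, 0)
rvec = (0.2560, -0.4573, 0.3436), |rvec| = θ = 0.62667 rad = 35.906°
Rodrigues: sinθ=0.58645, 1−cosθ=0.19002; R = I + sinθ·[k]× + (1−cosθ)·[k]×²:
    [+0.84169 -0.37819 -0.38539]
    [+0.26490 +0.91117 -0.31560]
    [+0.47051 +0.16354 +0.86711]
t = (0.3954, 0.0386, 1.4939) m
M0: Pc = R·M0+t = (+0.28256, +0.09838, +1.46551); u = 471.2·(+0.28256)/1.46551 + 329.7 = 420.5510, v = 693.5·(+0.09838)/1.46551 + 241.4 = 287.9546
M1: Pc = R·M1+t = (+0.43827, +0.14739, +1.55255); u = 471.2·(+0.43827)/1.55255 + 329.7 = 462.7164, v = 693.5·(+0.14739)/1.55255 + 241.4 = 307.2353
M2: Pc = R·M2+t = (+0.50824, -0.02118, +1.52229); u = 471.2·(+0.50824)/1.52229 + 329.7 = 487.0167, v = 693.5·(-0.02118)/1.52229 + 241.4 = 231.7515
M3: Pc = R·M3+t = (+0.35253, -0.07019, +1.43525); u = 471.2·(+0.35253)/1.43525 + 329.7 = 445.4362, v = 693.5·(-0.07019)/1.43525 + 241.4 = 207.4865

c0=(420.55, 287.95) c1=(462.72, 307.24) c2=(487.02, 231.75) c3=(445.44, 207.49)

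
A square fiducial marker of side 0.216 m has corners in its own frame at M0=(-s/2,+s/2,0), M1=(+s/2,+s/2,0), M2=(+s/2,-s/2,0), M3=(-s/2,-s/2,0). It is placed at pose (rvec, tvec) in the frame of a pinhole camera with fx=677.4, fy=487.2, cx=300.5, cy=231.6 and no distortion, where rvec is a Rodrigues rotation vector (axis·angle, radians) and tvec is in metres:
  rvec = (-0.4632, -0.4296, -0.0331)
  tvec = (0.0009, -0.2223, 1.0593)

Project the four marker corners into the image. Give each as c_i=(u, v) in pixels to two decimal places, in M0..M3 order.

c0=(242.01, 164.93) c1=(372.85, 177.00) c2=(350.87, 99.37) c3=(229.55, 81.88)

Intrinsics K: fx=677.4, fy=487.2, cx=300.5, cy=231.6
Marker side s = 0.216 m; corners in marker frame (Z=0):
  M0 = (-0.1080, +0.1080, 0)
  M1 = (+0.1080, +0.1080, 0)
  M2 = (+0.1080, -0.1080, 0)
  M3 = (-0.1080, -0.1080, 0)
rvec = (-0.4632, -0.4296, -0.0331), |rvec| = θ = 0.63262 rad = 36.246°
Rodrigues: sinθ=0.59126, 1−cosθ=0.19352; R = I + sinθ·[k]× + (1−cosθ)·[k]×²:
    [+0.91023 +0.12716 -0.39410]
    [+0.06529 +0.89572 +0.43979]
    [+0.40893 -0.42604 +0.80701]
t = (0.0009, -0.2223, 1.0593) m
M0: Pc = R·M0+t = (-0.08367, -0.13261, +0.96912); u = 677.4·(-0.08367)/0.96912 + 300.5 = 242.0149, v = 487.2·(-0.13261)/0.96912 + 231.6 = 164.9327
M1: Pc = R·M1+t = (+0.11294, -0.11851, +1.05745); u = 677.4·(+0.11294)/1.05745 + 300.5 = 372.8475, v = 487.2·(-0.11851)/1.05745 + 231.6 = 176.9984
M2: Pc = R·M2+t = (+0.08547, -0.31199, +1.14948); u = 677.4·(+0.08547)/1.14948 + 300.5 = 350.8695, v = 487.2·(-0.31199)/1.14948 + 231.6 = 99.3657
M3: Pc = R·M3+t = (-0.11114, -0.32609, +1.06115); u = 677.4·(-0.11114)/1.06115 + 300.5 = 229.5536, v = 487.2·(-0.32609)/1.06115 + 231.6 = 81.8843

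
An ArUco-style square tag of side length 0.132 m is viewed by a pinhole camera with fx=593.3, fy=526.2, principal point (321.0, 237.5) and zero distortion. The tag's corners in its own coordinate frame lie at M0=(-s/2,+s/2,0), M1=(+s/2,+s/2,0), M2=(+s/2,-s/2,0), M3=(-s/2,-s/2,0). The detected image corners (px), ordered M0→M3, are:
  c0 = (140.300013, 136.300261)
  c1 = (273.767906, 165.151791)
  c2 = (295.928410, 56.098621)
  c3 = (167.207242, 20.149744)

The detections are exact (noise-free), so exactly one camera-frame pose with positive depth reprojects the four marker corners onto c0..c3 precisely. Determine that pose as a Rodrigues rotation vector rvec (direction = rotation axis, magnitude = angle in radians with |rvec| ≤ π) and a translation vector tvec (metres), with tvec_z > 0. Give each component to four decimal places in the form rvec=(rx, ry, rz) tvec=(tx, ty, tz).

rvec=(-0.0757, -0.3252, 0.1825) tvec=(-0.0984, -0.1601, 0.5883)

Intrinsics K: fx=593.3, fy=526.2, cx=321.0, cy=237.5
Marker side s = 0.132 m; corners in marker frame (Z=0):
  M0 = (-0.0660, +0.0660, 0)
  M1 = (+0.0660, +0.0660, 0)
  M2 = (+0.0660, -0.0660, 0)
  M3 = (-0.0660, -0.0660, 0)
Detected image corners:
  c0 = (140.300013, 136.300261) px
  c1 = (273.767906, 165.151791) px
  c2 = (295.928410, 56.098621) px
  c3 = (167.207242, 20.149744) px
Planar DLT: solve 8×8 A·h = b for H (H[2,2]=1):
  H  [+1108.72302 -223.72180 +221.72717]
  H  [+295.62394 +835.53649 +94.33754]
  H  [+0.52800 -0.17549 +1.00000]
B = K⁻¹H; ‖b₁‖=1.699865, ‖b₂‖=1.699865; λ = 2/(‖b₁‖+‖b₂‖) = 0.588282, sign → tz>0 ⇒ λ=+0.588282
r₁ = λ·B[:,0] = (+0.93129,+0.19031,+0.31061); r₂ = λ·B[:,1] = (-0.16597,+0.98071,-0.10324)
r₃ = r₁×r₂ = (-0.32427,+0.04459,+0.94491); SVD([r₁ r₂ r₃]) → R = UVᵀ:
  R  [+0.93129 -0.16597 -0.32427]
  R  [+0.19031 +0.98071 +0.04459]
  R  [+0.31061 -0.10324 +0.94491]
t = (-0.09843, -0.16005, +0.58828) m
tr R = 2.856916; θ = arccos((tr R − 1)/2) = 0.380557 rad = 21.804°
axis k = ((R−Rᵀ)₃₂, (R−Rᵀ)₁₃, (R−Rᵀ)₂₁) / (2 sinθ) = (-0.198999, -0.854627, +0.479596)
rvec = θ·k = (-0.075731, -0.325234, +0.182514)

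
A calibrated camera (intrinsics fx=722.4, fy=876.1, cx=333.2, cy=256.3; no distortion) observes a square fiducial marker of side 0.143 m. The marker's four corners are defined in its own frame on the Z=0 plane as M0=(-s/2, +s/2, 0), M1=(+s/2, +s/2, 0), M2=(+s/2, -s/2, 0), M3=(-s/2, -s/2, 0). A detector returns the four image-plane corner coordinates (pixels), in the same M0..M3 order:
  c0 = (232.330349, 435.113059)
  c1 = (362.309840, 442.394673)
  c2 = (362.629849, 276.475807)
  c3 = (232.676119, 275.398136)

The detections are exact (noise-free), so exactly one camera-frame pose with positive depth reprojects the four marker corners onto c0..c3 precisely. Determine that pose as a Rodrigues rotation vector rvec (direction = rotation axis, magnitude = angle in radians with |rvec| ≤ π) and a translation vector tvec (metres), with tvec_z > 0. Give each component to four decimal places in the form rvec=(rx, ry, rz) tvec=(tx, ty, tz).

Intrinsics K: fx=722.4, fy=876.1, cx=333.2, cy=256.3
Marker side s = 0.143 m; corners in marker frame (Z=0):
  M0 = (-0.0715, +0.0715, 0)
  M1 = (+0.0715, +0.0715, 0)
  M2 = (+0.0715, -0.0715, 0)
  M3 = (-0.0715, -0.0715, 0)
Detected image corners:
  c0 = (232.330349, 435.113059) px
  c1 = (362.309840, 442.394673) px
  c2 = (362.629849, 276.475807) px
  c3 = (232.676119, 275.398136) px
Planar DLT: solve 8×8 A·h = b for H (H[2,2]=1):
  H  [+829.60489 -2.94495 +296.24876]
  H  [-65.97428 +1137.42733 +357.29357]
  H  [-0.26641 -0.00207 +1.00000]
B = K⁻¹H; ‖b₁‖=1.298895, ‖b₂‖=1.298895; λ = 2/(‖b₁‖+‖b₂‖) = 0.769885, sign → tz>0 ⇒ λ=+0.769885
r₁ = λ·B[:,0] = (+0.97874,+0.00203,-0.20510); r₂ = λ·B[:,1] = (-0.00240,+1.00000,-0.00159)
r₃ = r₁×r₂ = (+0.20510,+0.00205,+0.97874); SVD([r₁ r₂ r₃]) → R = UVᵀ:
  R  [+0.97874 -0.00240 +0.20510]
  R  [+0.00203 +1.00000 +0.00205]
  R  [-0.20510 -0.00159 +0.97874]
t = (-0.03938, +0.08875, +0.76988) m
tr R = 2.957473; θ = arccos((tr R − 1)/2) = 0.206587 rad = 11.837°
axis k = ((R−Rᵀ)₃₂, (R−Rᵀ)₁₃, (R−Rᵀ)₂₁) / (2 sinθ) = (-0.008883, +0.999902, +0.010799)
rvec = θ·k = (-0.001835, +0.206567, +0.002231)

rvec=(-0.0018, 0.2066, 0.0022) tvec=(-0.0394, 0.0887, 0.7699)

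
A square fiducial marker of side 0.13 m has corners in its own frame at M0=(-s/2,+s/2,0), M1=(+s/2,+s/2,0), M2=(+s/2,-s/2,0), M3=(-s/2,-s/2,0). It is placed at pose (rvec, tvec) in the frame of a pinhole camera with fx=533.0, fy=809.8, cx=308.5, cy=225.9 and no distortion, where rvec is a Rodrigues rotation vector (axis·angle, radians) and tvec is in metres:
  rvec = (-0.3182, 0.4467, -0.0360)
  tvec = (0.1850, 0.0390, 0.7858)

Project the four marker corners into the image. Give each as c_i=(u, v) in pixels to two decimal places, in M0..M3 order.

c0=(391.91, 335.67) c1=(482.72, 329.01) c2=(476.82, 195.25) c3=(390.79, 210.33)

Intrinsics K: fx=533.0, fy=809.8, cx=308.5, cy=225.9
Marker side s = 0.13 m; corners in marker frame (Z=0):
  M0 = (-0.0650, +0.0650, 0)
  M1 = (+0.0650, +0.0650, 0)
  M2 = (+0.0650, -0.0650, 0)
  M3 = (-0.0650, -0.0650, 0)
rvec = (-0.3182, 0.4467, -0.0360), |rvec| = θ = 0.54963 rad = 31.491°
Rodrigues: sinθ=0.52237, 1−cosθ=0.14728; R = I + sinθ·[k]× + (1−cosθ)·[k]×²:
    [+0.90208 -0.03508 +0.43013]
    [-0.10351 +0.95000 +0.29458]
    [-0.41896 -0.31026 +0.85335]
t = (0.1850, 0.0390, 0.7858) m
M0: Pc = R·M0+t = (+0.12408, +0.10748, +0.79287); u = 533.0·(+0.12408)/0.79287 + 308.5 = 391.9149, v = 809.8·(+0.10748)/0.79287 + 225.9 = 335.6742
M1: Pc = R·M1+t = (+0.24136, +0.09402, +0.73840); u = 533.0·(+0.24136)/0.73840 + 308.5 = 482.7174, v = 809.8·(+0.09402)/0.73840 + 225.9 = 329.0133
M2: Pc = R·M2+t = (+0.24592, -0.02948, +0.77873); u = 533.0·(+0.24592)/0.77873 + 308.5 = 476.8157, v = 809.8·(-0.02948)/0.77873 + 225.9 = 195.2454
M3: Pc = R·M3+t = (+0.12864, -0.01602, +0.83320); u = 533.0·(+0.12864)/0.83320 + 308.5 = 390.7946, v = 809.8·(-0.01602)/0.83320 + 225.9 = 210.3281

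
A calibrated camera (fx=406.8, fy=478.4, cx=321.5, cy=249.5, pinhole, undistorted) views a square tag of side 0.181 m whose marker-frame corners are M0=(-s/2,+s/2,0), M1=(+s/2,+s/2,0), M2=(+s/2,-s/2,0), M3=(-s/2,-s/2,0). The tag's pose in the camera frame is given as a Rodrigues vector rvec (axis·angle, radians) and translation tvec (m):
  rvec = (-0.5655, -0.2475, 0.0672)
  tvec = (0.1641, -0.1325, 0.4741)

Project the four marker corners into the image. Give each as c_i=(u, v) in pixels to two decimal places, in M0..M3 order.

c0=(398.55, 169.35) c1=(552.14, 201.76) c2=(510.07, 75.68) c3=(382.95, 39.86)

Intrinsics K: fx=406.8, fy=478.4, cx=321.5, cy=249.5
Marker side s = 0.181 m; corners in marker frame (Z=0):
  M0 = (-0.0905, +0.0905, 0)
  M1 = (+0.0905, +0.0905, 0)
  M2 = (+0.0905, -0.0905, 0)
  M3 = (-0.0905, -0.0905, 0)
rvec = (-0.5655, -0.2475, 0.0672), |rvec| = θ = 0.62094 rad = 35.577°
Rodrigues: sinθ=0.58180, 1−cosθ=0.18667; R = I + sinθ·[k]× + (1−cosθ)·[k]×²:
    [+0.96816 +0.00480 -0.25030]
    [+0.13073 +0.84299 +0.52180]
    [+0.21350 -0.53791 +0.81552]
t = (0.1641, -0.1325, 0.4741) m
M0: Pc = R·M0+t = (+0.07692, -0.06804, +0.40610); u = 406.8·(+0.07692)/0.40610 + 321.5 = 398.5489, v = 478.4·(-0.06804)/0.40610 + 249.5 = 169.3460
M1: Pc = R·M1+t = (+0.25215, -0.04438, +0.44474); u = 406.8·(+0.25215)/0.44474 + 321.5 = 552.1410, v = 478.4·(-0.04438)/0.44474 + 249.5 = 201.7626
M2: Pc = R·M2+t = (+0.25128, -0.19696, +0.54210); u = 406.8·(+0.25128)/0.54210 + 321.5 = 510.0665, v = 478.4·(-0.19696)/0.54210 + 249.5 = 75.6847
M3: Pc = R·M3+t = (+0.07605, -0.22062, +0.50346); u = 406.8·(+0.07605)/0.50346 + 321.5 = 382.9473, v = 478.4·(-0.22062)/0.50346 + 249.5 = 39.8598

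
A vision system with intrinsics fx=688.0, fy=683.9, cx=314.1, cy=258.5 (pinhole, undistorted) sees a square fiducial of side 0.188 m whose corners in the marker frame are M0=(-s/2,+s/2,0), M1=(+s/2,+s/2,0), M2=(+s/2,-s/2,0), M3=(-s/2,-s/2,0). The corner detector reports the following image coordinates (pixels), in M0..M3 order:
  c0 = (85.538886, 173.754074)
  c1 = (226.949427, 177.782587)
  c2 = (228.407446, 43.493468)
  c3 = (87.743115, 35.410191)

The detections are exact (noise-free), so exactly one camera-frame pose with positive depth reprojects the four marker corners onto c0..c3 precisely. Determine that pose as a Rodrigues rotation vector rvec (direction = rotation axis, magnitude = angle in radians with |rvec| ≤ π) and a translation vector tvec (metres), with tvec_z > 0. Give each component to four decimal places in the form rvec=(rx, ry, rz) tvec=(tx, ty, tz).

Intrinsics K: fx=688.0, fy=683.9, cx=314.1, cy=258.5
Marker side s = 0.188 m; corners in marker frame (Z=0):
  M0 = (-0.0940, +0.0940, 0)
  M1 = (+0.0940, +0.0940, 0)
  M2 = (+0.0940, -0.0940, 0)
  M3 = (-0.0940, -0.0940, 0)
Detected image corners:
  c0 = (85.538886, 173.754074) px
  c1 = (226.949427, 177.782587) px
  c2 = (228.407446, 43.493468) px
  c3 = (87.743115, 35.410191) px
Planar DLT: solve 8×8 A·h = b for H (H[2,2]=1):
  H  [+775.24200 -13.80802 +158.21844]
  H  [+49.38927 +722.12042 +107.48839]
  H  [+0.15938 -0.02607 +1.00000]
B = K⁻¹H; ‖b₁‖=1.066091, ‖b₂‖=1.066091; λ = 2/(‖b₁‖+‖b₂‖) = 0.938006, sign → tz>0 ⇒ λ=+0.938006
r₁ = λ·B[:,0] = (+0.98870,+0.01123,+0.14950); r₂ = λ·B[:,1] = (-0.00766,+0.99967,-0.02446)
r₃ = r₁×r₂ = (-0.14972,+0.02304,+0.98846); SVD([r₁ r₂ r₃]) → R = UVᵀ:
  R  [+0.98870 -0.00766 -0.14972]
  R  [+0.01123 +0.99967 +0.02304]
  R  [+0.14950 -0.02446 +0.98846]
t = (-0.21253, -0.20712, +0.93801) m
tr R = 2.976830; θ = arccos((tr R − 1)/2) = 0.152366 rad = 8.730°
axis k = ((R−Rᵀ)₃₂, (R−Rᵀ)₁₃, (R−Rᵀ)₂₁) / (2 sinθ) = (-0.156456, -0.985722, +0.062240)
rvec = θ·k = (-0.023839, -0.150190, +0.009483)

rvec=(-0.0238, -0.1502, 0.0095) tvec=(-0.2125, -0.2071, 0.9380)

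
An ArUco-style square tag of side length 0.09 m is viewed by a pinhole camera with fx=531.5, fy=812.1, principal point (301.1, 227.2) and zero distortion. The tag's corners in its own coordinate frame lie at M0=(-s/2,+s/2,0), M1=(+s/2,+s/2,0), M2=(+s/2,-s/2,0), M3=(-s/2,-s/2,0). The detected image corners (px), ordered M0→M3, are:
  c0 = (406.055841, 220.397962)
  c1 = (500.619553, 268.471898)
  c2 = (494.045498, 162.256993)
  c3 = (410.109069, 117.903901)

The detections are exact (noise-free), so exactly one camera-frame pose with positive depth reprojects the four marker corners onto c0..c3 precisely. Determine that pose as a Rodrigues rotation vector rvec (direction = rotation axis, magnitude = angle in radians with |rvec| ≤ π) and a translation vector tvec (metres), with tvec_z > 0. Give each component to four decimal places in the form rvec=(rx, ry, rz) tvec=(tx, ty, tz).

rvec=(-0.6978, -0.2025, 0.2666) tvec=(0.1414, -0.0231, 0.4947)

Intrinsics K: fx=531.5, fy=812.1, cx=301.1, cy=227.2
Marker side s = 0.09 m; corners in marker frame (Z=0):
  M0 = (-0.0450, +0.0450, 0)
  M1 = (+0.0450, +0.0450, 0)
  M2 = (+0.0450, -0.0450, 0)
  M3 = (-0.0450, -0.0450, 0)
Detected image corners:
  c0 = (406.055841, 220.397962) px
  c1 = (500.619553, 268.471898) px
  c2 = (494.045498, 162.256993) px
  c3 = (410.109069, 117.903901) px
Planar DLT: solve 8×8 A·h = b for H (H[2,2]=1):
  H  [+1074.57878 -585.65641 +453.05330]
  H  [+548.95724 +904.78992 +189.34343]
  H  [+0.19093 -1.32573 +1.00000]
B = K⁻¹H; ‖b₁‖=2.021382, ‖b₂‖=2.021382; λ = 2/(‖b₁‖+‖b₂‖) = 0.494711, sign → tz>0 ⇒ λ=+0.494711
r₁ = λ·B[:,0] = (+0.94669,+0.30799,+0.09445); r₂ = λ·B[:,1] = (-0.17357,+0.73466,-0.65585)
r₃ = r₁×r₂ = (-0.27138,+0.60450,+0.74896); SVD([r₁ r₂ r₃]) → R = UVᵀ:
  R  [+0.94669 -0.17357 -0.27138]
  R  [+0.30799 +0.73466 +0.60450]
  R  [+0.09445 -0.65585 +0.74896]
t = (+0.14144, -0.02306, +0.49471) m
tr R = 2.430309; θ = arccos((tr R − 1)/2) = 0.773951 rad = 44.344°
axis k = ((R−Rᵀ)₃₂, (R−Rᵀ)₁₃, (R−Rᵀ)₂₁) / (2 sinθ) = (-0.901581, -0.261699, +0.344478)
rvec = θ·k = (-0.697780, -0.202542, +0.266609)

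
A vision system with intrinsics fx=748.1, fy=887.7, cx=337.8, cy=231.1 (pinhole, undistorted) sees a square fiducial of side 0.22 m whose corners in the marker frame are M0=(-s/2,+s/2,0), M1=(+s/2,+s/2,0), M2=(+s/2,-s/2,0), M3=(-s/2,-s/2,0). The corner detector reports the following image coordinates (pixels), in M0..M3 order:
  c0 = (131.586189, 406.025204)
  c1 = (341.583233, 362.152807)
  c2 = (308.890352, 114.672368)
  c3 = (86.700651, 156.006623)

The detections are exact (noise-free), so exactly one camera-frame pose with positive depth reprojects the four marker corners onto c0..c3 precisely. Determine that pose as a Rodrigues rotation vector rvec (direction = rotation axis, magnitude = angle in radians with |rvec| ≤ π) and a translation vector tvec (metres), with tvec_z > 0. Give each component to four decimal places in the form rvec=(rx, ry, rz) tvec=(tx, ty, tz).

rvec=(0.1781, -0.0813, -0.1579) tvec=(-0.1207, 0.0271, 0.7584)

Intrinsics K: fx=748.1, fy=887.7, cx=337.8, cy=231.1
Marker side s = 0.22 m; corners in marker frame (Z=0):
  M0 = (-0.1100, +0.1100, 0)
  M1 = (+0.1100, +0.1100, 0)
  M2 = (+0.1100, -0.1100, 0)
  M3 = (-0.1100, -0.1100, 0)
Detected image corners:
  c0 = (131.586189, 406.025204) px
  c1 = (341.583233, 362.152807) px
  c2 = (308.890352, 114.672368) px
  c3 = (86.700651, 156.006623) px
Planar DLT: solve 8×8 A·h = b for H (H[2,2]=1):
  H  [+1000.53722 +228.33433 +218.74499]
  H  [-171.05018 +1193.14815 +262.80261]
  H  [+0.08761 +0.24074 +1.00000]
B = K⁻¹H; ‖b₁‖=1.318560, ‖b₂‖=1.318560; λ = 2/(‖b₁‖+‖b₂‖) = 0.758403, sign → tz>0 ⇒ λ=+0.758403
r₁ = λ·B[:,0] = (+0.98431,-0.16343,+0.06645); r₂ = λ·B[:,1] = (+0.14904,+0.97183,+0.18258)
r₃ = r₁×r₂ = (-0.09441,-0.16981,+0.98094); SVD([r₁ r₂ r₃]) → R = UVᵀ:
  R  [+0.98431 +0.14904 -0.09441]
  R  [-0.16343 +0.97183 -0.16981]
  R  [+0.06645 +0.18258 +0.98094]
t = (-0.12069, +0.02709, +0.75840) m
tr R = 2.937087; θ = arccos((tr R − 1)/2) = 0.251487 rad = 14.409°
axis k = ((R−Rᵀ)₃₂, (R−Rᵀ)₁₃, (R−Rᵀ)₂₁) / (2 sinθ) = (+0.708059, -0.323211, -0.627844)
rvec = θ·k = (+0.178067, -0.081283, -0.157894)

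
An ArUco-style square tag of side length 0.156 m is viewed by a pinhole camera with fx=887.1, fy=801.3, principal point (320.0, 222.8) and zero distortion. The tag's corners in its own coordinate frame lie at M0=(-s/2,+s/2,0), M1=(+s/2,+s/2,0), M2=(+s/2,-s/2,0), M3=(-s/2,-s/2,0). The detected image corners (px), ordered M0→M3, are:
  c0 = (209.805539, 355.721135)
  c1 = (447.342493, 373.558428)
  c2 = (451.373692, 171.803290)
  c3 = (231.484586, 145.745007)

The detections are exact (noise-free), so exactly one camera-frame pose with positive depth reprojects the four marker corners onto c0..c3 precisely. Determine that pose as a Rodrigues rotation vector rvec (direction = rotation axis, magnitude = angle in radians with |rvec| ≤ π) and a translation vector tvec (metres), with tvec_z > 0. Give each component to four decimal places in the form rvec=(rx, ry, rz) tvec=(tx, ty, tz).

Intrinsics K: fx=887.1, fy=801.3, cx=320.0, cy=222.8
Marker side s = 0.156 m; corners in marker frame (Z=0):
  M0 = (-0.0780, +0.0780, 0)
  M1 = (+0.0780, +0.0780, 0)
  M2 = (+0.0780, -0.0780, 0)
  M3 = (-0.0780, -0.0780, 0)
Detected image corners:
  c0 = (209.805539, 355.721135) px
  c1 = (447.342493, 373.558428) px
  c2 = (451.373692, 171.803290) px
  c3 = (231.484586, 145.745007) px
Planar DLT: solve 8×8 A·h = b for H (H[2,2]=1):
  H  [+1566.80823 -240.97261 +337.97822]
  H  [+221.98467 +1194.08799 +258.13690]
  H  [+0.30688 -0.47738 +1.00000]
B = K⁻¹H; ‖b₁‖=1.694595, ‖b₂‖=1.694595; λ = 2/(‖b₁‖+‖b₂‖) = 0.590111, sign → tz>0 ⇒ λ=+0.590111
r₁ = λ·B[:,0] = (+0.97694,+0.11313,+0.18109); r₂ = λ·B[:,1] = (-0.05868,+0.95770,-0.28171)
r₃ = r₁×r₂ = (-0.20530,+0.26458,+0.94226); SVD([r₁ r₂ r₃]) → R = UVᵀ:
  R  [+0.97694 -0.05868 -0.20530]
  R  [+0.11313 +0.95770 +0.26458]
  R  [+0.18109 -0.28171 +0.94226]
t = (+0.01196, +0.02602, +0.59011) m
tr R = 2.876899; θ = arccos((tr R − 1)/2) = 0.352682 rad = 20.207°
axis k = ((R−Rᵀ)₃₂, (R−Rᵀ)₁₃, (R−Rᵀ)₂₁) / (2 sinθ) = (-0.790767, -0.559319, +0.248695)
rvec = θ·k = (-0.278890, -0.197262, +0.087710)

rvec=(-0.2789, -0.1973, 0.0877) tvec=(0.0120, 0.0260, 0.5901)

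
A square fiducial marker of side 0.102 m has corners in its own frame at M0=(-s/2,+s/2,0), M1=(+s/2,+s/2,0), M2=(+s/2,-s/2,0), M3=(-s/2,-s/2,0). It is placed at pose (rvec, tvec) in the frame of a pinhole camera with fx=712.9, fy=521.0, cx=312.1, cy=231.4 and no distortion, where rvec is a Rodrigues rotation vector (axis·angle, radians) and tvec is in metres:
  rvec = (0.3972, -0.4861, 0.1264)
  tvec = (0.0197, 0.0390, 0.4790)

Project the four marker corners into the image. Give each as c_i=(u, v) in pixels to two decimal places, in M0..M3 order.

c0=(257.95, 324.63) c1=(385.63, 318.42) c2=(422.50, 224.47) c3=(288.77, 220.70)

Intrinsics K: fx=712.9, fy=521.0, cx=312.1, cy=231.4
Marker side s = 0.102 m; corners in marker frame (Z=0):
  M0 = (-0.0510, +0.0510, 0)
  M1 = (+0.0510, +0.0510, 0)
  M2 = (+0.0510, -0.0510, 0)
  M3 = (-0.0510, -0.0510, 0)
rvec = (0.3972, -0.4861, 0.1264), |rvec| = θ = 0.64034 rad = 36.689°
Rodrigues: sinθ=0.59747, 1−cosθ=0.19811; R = I + sinθ·[k]× + (1−cosθ)·[k]×²:
    [+0.87812 -0.21122 -0.42930]
    [+0.02465 +0.91606 -0.40029]
    [+0.47781 +0.34092 +0.80961]
t = (0.0197, 0.0390, 0.4790) m
M0: Pc = R·M0+t = (-0.03586, +0.08446, +0.47202); u = 712.9·(-0.03586)/0.47202 + 312.1 = 257.9454, v = 521.0·(+0.08446)/0.47202 + 231.4 = 324.6262
M1: Pc = R·M1+t = (+0.05371, +0.08698, +0.52076); u = 712.9·(+0.05371)/0.52076 + 312.1 = 385.6297, v = 521.0·(+0.08698)/0.52076 + 231.4 = 318.4169
M2: Pc = R·M2+t = (+0.07526, -0.00646, +0.48598); u = 712.9·(+0.07526)/0.48598 + 312.1 = 422.4956, v = 521.0·(-0.00646)/0.48598 + 231.4 = 224.4728
M3: Pc = R·M3+t = (-0.01431, -0.00898, +0.43724); u = 712.9·(-0.01431)/0.43724 + 312.1 = 288.7659, v = 521.0·(-0.00898)/0.43724 + 231.4 = 220.7045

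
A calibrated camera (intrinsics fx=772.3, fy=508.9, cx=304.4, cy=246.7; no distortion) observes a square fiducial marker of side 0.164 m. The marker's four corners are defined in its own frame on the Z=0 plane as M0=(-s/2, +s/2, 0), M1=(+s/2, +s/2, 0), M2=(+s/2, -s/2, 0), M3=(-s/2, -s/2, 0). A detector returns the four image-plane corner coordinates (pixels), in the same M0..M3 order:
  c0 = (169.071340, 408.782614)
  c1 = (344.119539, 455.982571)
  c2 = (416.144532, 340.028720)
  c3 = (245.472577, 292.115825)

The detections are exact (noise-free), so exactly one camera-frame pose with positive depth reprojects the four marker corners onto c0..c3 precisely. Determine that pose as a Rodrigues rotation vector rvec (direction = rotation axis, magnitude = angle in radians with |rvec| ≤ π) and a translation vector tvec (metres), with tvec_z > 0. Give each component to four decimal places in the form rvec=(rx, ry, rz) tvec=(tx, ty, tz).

Intrinsics K: fx=772.3, fy=508.9, cx=304.4, cy=246.7
Marker side s = 0.164 m; corners in marker frame (Z=0):
  M0 = (-0.0820, +0.0820, 0)
  M1 = (+0.0820, +0.0820, 0)
  M2 = (+0.0820, -0.0820, 0)
  M3 = (-0.0820, -0.0820, 0)
Detected image corners:
  c0 = (169.071340, 408.782614) px
  c1 = (344.119539, 455.982571) px
  c2 = (416.144532, 340.028720) px
  c3 = (245.472577, 292.115825) px
Planar DLT: solve 8×8 A·h = b for H (H[2,2]=1):
  H  [+1079.00393 -486.98485 +294.66590]
  H  [+321.99089 +665.15937 +373.83299]
  H  [+0.08549 -0.11767 +1.00000]
B = K⁻¹H; ‖b₁‖=1.488581, ‖b₂‖=1.488581; λ = 2/(‖b₁‖+‖b₂‖) = 0.671780, sign → tz>0 ⇒ λ=+0.671780
r₁ = λ·B[:,0] = (+0.91593,+0.39721,+0.05743); r₂ = λ·B[:,1] = (-0.39244,+0.91637,-0.07905)
r₃ = r₁×r₂ = (-0.08402,+0.04986,+0.99522); SVD([r₁ r₂ r₃]) → R = UVᵀ:
  R  [+0.91593 -0.39244 -0.08402]
  R  [+0.39721 +0.91637 +0.04986]
  R  [+0.05743 -0.07905 +0.99522]
t = (-0.00847, +0.16782, +0.67178) m
tr R = 2.827518; θ = arccos((tr R − 1)/2) = 0.418354 rad = 23.970°
axis k = ((R−Rᵀ)₃₂, (R−Rᵀ)₁₃, (R−Rᵀ)₂₁) / (2 sinθ) = (-0.158657, -0.174093, +0.971864)
rvec = θ·k = (-0.066375, -0.072833, +0.406583)

rvec=(-0.0664, -0.0728, 0.4066) tvec=(-0.0085, 0.1678, 0.6718)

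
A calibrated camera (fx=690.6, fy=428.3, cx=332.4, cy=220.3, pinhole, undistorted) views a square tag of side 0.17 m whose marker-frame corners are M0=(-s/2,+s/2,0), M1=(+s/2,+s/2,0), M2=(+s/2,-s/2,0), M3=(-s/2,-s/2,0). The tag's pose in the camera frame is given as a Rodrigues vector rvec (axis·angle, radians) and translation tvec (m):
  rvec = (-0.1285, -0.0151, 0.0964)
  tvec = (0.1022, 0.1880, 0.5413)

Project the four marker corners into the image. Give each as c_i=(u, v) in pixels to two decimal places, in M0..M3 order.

c0=(344.82, 433.53) c1=(564.79, 446.21) c2=(575.77, 307.31) c3=(364.56, 294.74)

Intrinsics K: fx=690.6, fy=428.3, cx=332.4, cy=220.3
Marker side s = 0.17 m; corners in marker frame (Z=0):
  M0 = (-0.0850, +0.0850, 0)
  M1 = (+0.0850, +0.0850, 0)
  M2 = (+0.0850, -0.0850, 0)
  M3 = (-0.0850, -0.0850, 0)
rvec = (-0.1285, -0.0151, 0.0964), |rvec| = θ = 0.16135 rad = 9.245°
Rodrigues: sinθ=0.16065, 1−cosθ=0.01299; R = I + sinθ·[k]× + (1−cosθ)·[k]×²:
    [+0.99525 -0.09501 -0.02121]
    [+0.09695 +0.98713 +0.12722]
    [+0.00885 -0.12867 +0.99165]
t = (0.1022, 0.1880, 0.5413) m
M0: Pc = R·M0+t = (+0.00953, +0.26366, +0.52961); u = 690.6·(+0.00953)/0.52961 + 332.4 = 344.8237, v = 428.3·(+0.26366)/0.52961 + 220.3 = 433.5278
M1: Pc = R·M1+t = (+0.17872, +0.28015, +0.53112); u = 690.6·(+0.17872)/0.53112 + 332.4 = 564.7864, v = 428.3·(+0.28015)/0.53112 + 220.3 = 446.2145
M2: Pc = R·M2+t = (+0.19487, +0.11234, +0.55299); u = 690.6·(+0.19487)/0.55299 + 332.4 = 575.7661, v = 428.3·(+0.11234)/0.55299 + 220.3 = 307.3055
M3: Pc = R·M3+t = (+0.02568, +0.09585, +0.55148); u = 690.6·(+0.02568)/0.55148 + 332.4 = 364.5579, v = 428.3·(+0.09585)/0.55148 + 220.3 = 294.7429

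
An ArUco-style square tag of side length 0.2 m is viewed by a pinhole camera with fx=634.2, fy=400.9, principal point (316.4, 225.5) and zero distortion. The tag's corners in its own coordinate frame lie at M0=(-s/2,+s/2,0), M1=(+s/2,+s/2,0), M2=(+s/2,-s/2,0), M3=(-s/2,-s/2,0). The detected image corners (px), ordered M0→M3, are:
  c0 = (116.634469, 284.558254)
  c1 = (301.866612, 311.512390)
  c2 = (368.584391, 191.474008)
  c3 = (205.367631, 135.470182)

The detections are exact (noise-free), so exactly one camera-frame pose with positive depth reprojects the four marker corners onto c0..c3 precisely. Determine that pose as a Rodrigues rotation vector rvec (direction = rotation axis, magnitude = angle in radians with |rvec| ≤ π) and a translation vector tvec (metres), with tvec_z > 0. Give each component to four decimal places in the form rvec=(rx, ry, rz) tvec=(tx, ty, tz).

rvec=(0.0467, -0.6965, 0.3536) tvec=(-0.0519, 0.0095, 0.5673)

Intrinsics K: fx=634.2, fy=400.9, cx=316.4, cy=225.5
Marker side s = 0.2 m; corners in marker frame (Z=0):
  M0 = (-0.1000, +0.1000, 0)
  M1 = (+0.1000, +0.1000, 0)
  M2 = (+0.1000, -0.1000, 0)
  M3 = (-0.1000, -0.1000, 0)
Detected image corners:
  c0 = (116.634469, 284.558254) px
  c1 = (301.866612, 311.512390) px
  c2 = (368.584391, 191.474008) px
  c3 = (205.367631, 135.470182) px
Planar DLT: solve 8×8 A·h = b for H (H[2,2]=1):
  H  [+1148.31326 -415.23751 +258.38431]
  H  [+466.82740 +634.19931 +232.18802]
  H  [+1.12013 -0.13210 +1.00000]
B = K⁻¹H; ‖b₁‖=1.762759, ‖b₂‖=1.762759; λ = 2/(‖b₁‖+‖b₂‖) = 0.567293, sign → tz>0 ⇒ λ=+0.567293
r₁ = λ·B[:,0] = (+0.71015,+0.30316,+0.63544); r₂ = λ·B[:,1] = (-0.33404,+0.93957,-0.07494)
r₃ = r₁×r₂ = (-0.61976,-0.15905,+0.76851); SVD([r₁ r₂ r₃]) → R = UVᵀ:
  R  [+0.71015 -0.33404 -0.61976]
  R  [+0.30316 +0.93957 -0.15905]
  R  [+0.63544 -0.07494 +0.76851]
t = (-0.05190, +0.00946, +0.56729) m
tr R = 2.418229; θ = arccos((tr R − 1)/2) = 0.782555 rad = 44.837°
axis k = ((R−Rᵀ)₃₂, (R−Rᵀ)₁₃, (R−Rᵀ)₂₁) / (2 sinθ) = (+0.059644, -0.890094, +0.451857)
rvec = θ·k = (+0.046675, -0.696547, +0.353603)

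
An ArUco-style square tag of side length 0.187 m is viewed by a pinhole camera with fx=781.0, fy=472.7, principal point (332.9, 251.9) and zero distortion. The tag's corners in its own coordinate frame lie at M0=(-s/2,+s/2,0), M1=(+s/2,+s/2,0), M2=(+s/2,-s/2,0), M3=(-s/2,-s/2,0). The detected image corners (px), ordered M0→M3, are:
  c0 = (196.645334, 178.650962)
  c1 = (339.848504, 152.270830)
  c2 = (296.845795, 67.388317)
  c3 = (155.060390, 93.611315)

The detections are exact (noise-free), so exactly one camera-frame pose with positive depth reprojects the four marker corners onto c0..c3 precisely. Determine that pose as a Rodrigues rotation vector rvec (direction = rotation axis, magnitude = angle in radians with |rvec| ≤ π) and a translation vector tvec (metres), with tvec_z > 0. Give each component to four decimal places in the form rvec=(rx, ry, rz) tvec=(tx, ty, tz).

Intrinsics K: fx=781.0, fy=472.7, cx=332.9, cy=251.9
Marker side s = 0.187 m; corners in marker frame (Z=0):
  M0 = (-0.0935, +0.0935, 0)
  M1 = (+0.0935, +0.0935, 0)
  M2 = (+0.0935, -0.0935, 0)
  M3 = (-0.0935, -0.0935, 0)
Detected image corners:
  c0 = (196.645334, 178.650962) px
  c1 = (339.848504, 152.270830) px
  c2 = (296.845795, 67.388317) px
  c3 = (155.060390, 93.611315) px
Planar DLT: solve 8×8 A·h = b for H (H[2,2]=1):
  H  [+760.49400 +213.46276 +246.95819]
  H  [-141.38928 +448.01420 +122.78354]
  H  [-0.00603 -0.05142 +1.00000]
B = K⁻¹H; ‖b₁‖=1.020186, ‖b₂‖=1.020186; λ = 2/(‖b₁‖+‖b₂‖) = 0.980214, sign → tz>0 ⇒ λ=+0.980214
r₁ = λ·B[:,0] = (+0.95700,-0.29004,-0.00591); r₂ = λ·B[:,1] = (+0.28939,+0.95588,-0.05040)
r₃ = r₁×r₂ = (+0.02027,+0.04652,+0.99871); SVD([r₁ r₂ r₃]) → R = UVᵀ:
  R  [+0.95700 +0.28939 +0.02027]
  R  [-0.29004 +0.95588 +0.04652]
  R  [-0.00591 -0.05040 +0.99871]
t = (-0.10786, -0.26774, +0.98021) m
tr R = 2.911589; θ = arccos((tr R − 1)/2) = 0.298446 rad = 17.100°
axis k = ((R−Rᵀ)₃₂, (R−Rᵀ)₁₃, (R−Rᵀ)₂₁) / (2 sinθ) = (-0.164816, +0.044507, -0.985320)
rvec = θ·k = (-0.049189, +0.013283, -0.294065)

rvec=(-0.0492, 0.0133, -0.2941) tvec=(-0.1079, -0.2677, 0.9802)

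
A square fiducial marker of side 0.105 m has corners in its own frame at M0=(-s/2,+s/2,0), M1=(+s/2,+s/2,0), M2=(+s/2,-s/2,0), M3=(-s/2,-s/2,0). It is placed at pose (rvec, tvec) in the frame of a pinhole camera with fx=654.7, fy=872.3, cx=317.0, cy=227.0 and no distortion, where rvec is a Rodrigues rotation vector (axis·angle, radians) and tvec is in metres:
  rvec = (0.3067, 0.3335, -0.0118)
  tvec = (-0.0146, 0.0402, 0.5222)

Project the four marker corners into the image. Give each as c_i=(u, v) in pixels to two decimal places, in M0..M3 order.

Intrinsics K: fx=654.7, fy=872.3, cx=317.0, cy=227.0
Marker side s = 0.105 m; corners in marker frame (Z=0):
  M0 = (-0.0525, +0.0525, 0)
  M1 = (+0.0525, +0.0525, 0)
  M2 = (+0.0525, -0.0525, 0)
  M3 = (-0.0525, -0.0525, 0)
rvec = (0.3067, 0.3335, -0.0118), |rvec| = θ = 0.45324 rad = 25.969°
Rodrigues: sinθ=0.43788, 1−cosθ=0.10097; R = I + sinθ·[k]× + (1−cosθ)·[k]×²:
    [+0.94527 +0.06167 +0.32042]
    [+0.03887 +0.95370 -0.29824]
    [-0.32398 +0.29437 +0.89910]
t = (-0.0146, 0.0402, 0.5222) m
M0: Pc = R·M0+t = (-0.06099, +0.08823, +0.55466); u = 654.7·(-0.06099)/0.55466 + 317.0 = 245.0117, v = 872.3·(+0.08823)/0.55466 + 227.0 = 365.7537
M1: Pc = R·M1+t = (+0.03826, +0.09231, +0.52065); u = 654.7·(+0.03826)/0.52065 + 317.0 = 365.1165, v = 872.3·(+0.09231)/0.52065 + 227.0 = 381.6580
M2: Pc = R·M2+t = (+0.03179, -0.00783, +0.48974); u = 654.7·(+0.03179)/0.48974 + 317.0 = 359.4964, v = 872.3·(-0.00783)/0.48974 + 227.0 = 213.0564
M3: Pc = R·M3+t = (-0.06746, -0.01191, +0.52375); u = 654.7·(-0.06746)/0.52375 + 317.0 = 232.6687, v = 872.3·(-0.01191)/0.52375 + 227.0 = 207.1642

c0=(245.01, 365.75) c1=(365.12, 381.66) c2=(359.50, 213.06) c3=(232.67, 207.16)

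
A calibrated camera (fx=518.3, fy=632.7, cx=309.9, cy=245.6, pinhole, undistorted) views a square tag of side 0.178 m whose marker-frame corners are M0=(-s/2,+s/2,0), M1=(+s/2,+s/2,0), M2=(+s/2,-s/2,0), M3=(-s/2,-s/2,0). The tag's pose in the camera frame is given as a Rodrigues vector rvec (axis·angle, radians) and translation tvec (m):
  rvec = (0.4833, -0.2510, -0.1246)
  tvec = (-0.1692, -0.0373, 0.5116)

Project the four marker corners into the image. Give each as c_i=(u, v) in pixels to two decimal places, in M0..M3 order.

Intrinsics K: fx=518.3, fy=632.7, cx=309.9, cy=245.6
Marker side s = 0.178 m; corners in marker frame (Z=0):
  M0 = (-0.0890, +0.0890, 0)
  M1 = (+0.0890, +0.0890, 0)
  M2 = (+0.0890, -0.0890, 0)
  M3 = (-0.0890, -0.0890, 0)
rvec = (0.4833, -0.2510, -0.1246), |rvec| = θ = 0.55866 rad = 32.009°
Rodrigues: sinθ=0.53005, 1−cosθ=0.15204; R = I + sinθ·[k]× + (1−cosθ)·[k]×²:
    [+0.96175 +0.05913 -0.26748]
    [-0.17731 +0.87865 -0.44331]
    [+0.20881 +0.47378 +0.85553]
t = (-0.1692, -0.0373, 0.5116) m
M0: Pc = R·M0+t = (-0.24953, +0.05668, +0.53518); u = 518.3·(-0.24953)/0.53518 + 309.9 = 68.2383, v = 632.7·(+0.05668)/0.53518 + 245.6 = 312.6090
M1: Pc = R·M1+t = (-0.07834, +0.02512, +0.57235); u = 518.3·(-0.07834)/0.57235 + 309.9 = 238.9561, v = 632.7·(+0.02512)/0.57235 + 245.6 = 273.3680
M2: Pc = R·M2+t = (-0.08887, -0.13128, +0.48802); u = 518.3·(-0.08887)/0.48802 + 309.9 = 215.5189, v = 632.7·(-0.13128)/0.48802 + 245.6 = 75.3982
M3: Pc = R·M3+t = (-0.26006, -0.09972, +0.45085); u = 518.3·(-0.26006)/0.45085 + 309.9 = 10.9353, v = 632.7·(-0.09972)/0.45085 + 245.6 = 105.6585

c0=(68.24, 312.61) c1=(238.96, 273.37) c2=(215.52, 75.40) c3=(10.94, 105.66)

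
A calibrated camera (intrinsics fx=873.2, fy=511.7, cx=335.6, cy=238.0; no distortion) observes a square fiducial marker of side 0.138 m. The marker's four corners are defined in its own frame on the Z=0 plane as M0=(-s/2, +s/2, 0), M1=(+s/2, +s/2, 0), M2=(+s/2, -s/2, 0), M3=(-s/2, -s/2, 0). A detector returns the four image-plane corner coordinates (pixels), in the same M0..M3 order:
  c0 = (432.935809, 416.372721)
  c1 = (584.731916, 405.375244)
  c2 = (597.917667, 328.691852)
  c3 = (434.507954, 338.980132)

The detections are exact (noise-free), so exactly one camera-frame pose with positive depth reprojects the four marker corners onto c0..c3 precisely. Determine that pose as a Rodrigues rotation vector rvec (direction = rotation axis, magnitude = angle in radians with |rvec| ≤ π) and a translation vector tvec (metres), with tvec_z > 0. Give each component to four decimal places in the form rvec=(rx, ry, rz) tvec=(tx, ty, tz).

rvec=(0.4103, -0.1212, -0.0619) tvec=(0.1510, 0.1969, 0.7424)

Intrinsics K: fx=873.2, fy=511.7, cx=335.6, cy=238.0
Marker side s = 0.138 m; corners in marker frame (Z=0):
  M0 = (-0.0690, +0.0690, 0)
  M1 = (+0.0690, +0.0690, 0)
  M2 = (+0.0690, -0.0690, 0)
  M3 = (-0.0690, -0.0690, 0)
Detected image corners:
  c0 = (432.935809, 416.372721) px
  c1 = (584.731916, 405.375244) px
  c2 = (597.917667, 328.691852) px
  c3 = (434.507954, 338.980132) px
Planar DLT: solve 8×8 A·h = b for H (H[2,2]=1):
  H  [+1212.94771 +223.18819 +513.15451]
  H  [-24.56977 +759.51579 +373.73988]
  H  [+0.14139 +0.54060 +1.00000]
B = K⁻¹H; ‖b₁‖=1.347024, ‖b₂‖=1.347024; λ = 2/(‖b₁‖+‖b₂‖) = 0.742377, sign → tz>0 ⇒ λ=+0.742377
r₁ = λ·B[:,0] = (+0.99088,-0.08447,+0.10497); r₂ = λ·B[:,1] = (+0.03551,+0.91525,+0.40133)
r₃ = r₁×r₂ = (-0.12997,-0.39394,+0.90990); SVD([r₁ r₂ r₃]) → R = UVᵀ:
  R  [+0.99088 +0.03551 -0.12997]
  R  [-0.08447 +0.91525 -0.39394]
  R  [+0.10497 +0.40133 +0.90990]
t = (+0.15095, +0.19693, +0.74238) m
tr R = 2.816028; θ = arccos((tr R − 1)/2) = 0.432278 rad = 24.768°
axis k = ((R−Rᵀ)₃₂, (R−Rᵀ)₁₃, (R−Rᵀ)₂₁) / (2 sinθ) = (+0.949145, -0.280394, -0.143188)
rvec = θ·k = (+0.410294, -0.121208, -0.061897)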